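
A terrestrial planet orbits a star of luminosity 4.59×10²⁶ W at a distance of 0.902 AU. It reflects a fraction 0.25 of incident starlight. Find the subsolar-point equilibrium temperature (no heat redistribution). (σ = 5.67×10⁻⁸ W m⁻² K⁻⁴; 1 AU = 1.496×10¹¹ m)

d = 0.902 AU = 1.35×10¹¹ m.
Flux: S = L/(4πd²) = 4.59×10²⁶/(4π×(1.35×10¹¹)²) = 2010 W m⁻².
At the subsolar point the surface absorbs S(1−A) and emits σT⁴ per unit area — no factor of 4, since only the local patch is in balance.
T = [2010 × 0.75 / 5.67×10⁻⁸]^(1/4) = (2.65×10¹⁰)^(1/4) = 404 K.

T_ss ≈ 404 K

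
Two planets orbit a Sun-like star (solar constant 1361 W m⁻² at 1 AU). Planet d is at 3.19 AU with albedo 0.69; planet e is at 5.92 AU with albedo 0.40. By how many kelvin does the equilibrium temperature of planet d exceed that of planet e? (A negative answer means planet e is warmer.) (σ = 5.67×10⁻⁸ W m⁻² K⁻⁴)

ΔT ≈ 15.6 K

T_eq = [S₀(1−A)/(4σd²)]^(1/4), so T ∝ (1−A)^(1/4) / √d.
T₁ = [1361×0.31/(4×5.67×10⁻⁸×3.19²)]^(1/4) = 116.28 K.
T₂ = [1361×0.60/(4×5.67×10⁻⁸×5.92²)]^(1/4) = 100.68 K.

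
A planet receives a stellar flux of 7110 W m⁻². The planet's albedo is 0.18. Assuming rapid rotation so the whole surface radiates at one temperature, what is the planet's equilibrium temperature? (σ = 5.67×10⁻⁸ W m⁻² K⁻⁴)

Energy balance: absorbed = emitted ⇒ πR²·S(1−A) = 4πR²·σT_eq⁴, so T_eq⁴ = S(1−A)/(4σ).
T_eq = [7110 × 0.82 / (4 × 5.67×10⁻⁸)]^(1/4) = (2.57×10¹⁰)^(1/4) = 400 K.

T_eq ≈ 400 K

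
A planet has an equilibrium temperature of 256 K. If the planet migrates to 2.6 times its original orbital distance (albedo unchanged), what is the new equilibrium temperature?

T_eq ≈ 159 K

T_eq ∝ L^(1/4) · d^(−1/2).
T′ = 256 / 2.6^(1/2) = 159 K.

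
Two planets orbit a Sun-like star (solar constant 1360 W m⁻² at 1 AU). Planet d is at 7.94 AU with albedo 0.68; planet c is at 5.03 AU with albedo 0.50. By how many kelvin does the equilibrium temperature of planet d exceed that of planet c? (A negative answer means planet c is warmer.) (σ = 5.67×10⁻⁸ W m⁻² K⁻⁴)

T_eq = [S₀(1−A)/(4σd²)]^(1/4), so T ∝ (1−A)^(1/4) / √d.
T₁ = [1360×0.32/(4×5.67×10⁻⁸×7.94²)]^(1/4) = 74.28 K.
T₂ = [1360×0.50/(4×5.67×10⁻⁸×5.03²)]^(1/4) = 104.34 K.

ΔT ≈ -30.1 K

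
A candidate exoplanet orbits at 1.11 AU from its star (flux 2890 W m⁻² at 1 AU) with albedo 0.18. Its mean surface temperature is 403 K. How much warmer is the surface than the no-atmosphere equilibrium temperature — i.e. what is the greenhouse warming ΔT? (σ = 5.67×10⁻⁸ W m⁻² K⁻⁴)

S = 2890/1.11² = 2346 W m⁻².
T_eq = [S(1−A)/(4σ)]^(1/4) = [2346×0.82/(4×5.67×10⁻⁸)]^(1/4) = 303.5 K.
ΔT = T_surf − T_eq = 403 − 303.5.

ΔT ≈ 99.5 K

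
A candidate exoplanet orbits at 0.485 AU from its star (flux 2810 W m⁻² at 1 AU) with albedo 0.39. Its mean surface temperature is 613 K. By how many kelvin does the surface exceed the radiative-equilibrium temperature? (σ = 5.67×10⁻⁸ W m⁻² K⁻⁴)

S = 2810/0.485² = 1.195×10⁴ W m⁻².
T_eq = [S(1−A)/(4σ)]^(1/4) = [1.195×10⁴×0.61/(4×5.67×10⁻⁸)]^(1/4) = 423.4 K.
ΔT = T_surf − T_eq = 613 − 423.4.

ΔT ≈ 189.6 K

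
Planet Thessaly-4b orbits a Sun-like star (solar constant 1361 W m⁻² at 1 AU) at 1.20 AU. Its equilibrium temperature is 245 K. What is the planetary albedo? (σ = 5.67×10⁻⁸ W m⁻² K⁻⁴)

A ≈ 0.14

Flux at 1.20 AU: S = 1361/1.20² = 945 W m⁻².
From T_eq⁴ = S(1−A)/(4σ): 1−A = 4σT_eq⁴/S.
1−A = 4 × 5.67×10⁻⁸ × (245)⁴ / 945 = 0.865.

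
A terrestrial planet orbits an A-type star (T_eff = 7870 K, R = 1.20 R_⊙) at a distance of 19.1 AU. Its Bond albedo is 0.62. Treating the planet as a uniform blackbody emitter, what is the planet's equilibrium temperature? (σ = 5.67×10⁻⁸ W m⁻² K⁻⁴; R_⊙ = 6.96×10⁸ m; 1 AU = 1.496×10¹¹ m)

T_eq ≈ 74.7 K

R_⋆ = 1.20 × 6.96×10⁸ = 8.35×10⁸ m.
d = 19.1 AU = 2.86×10¹² m.
L = 4πR_⋆²σT_⋆⁴ = 4π(8.35×10⁸)² × 5.67×10⁻⁸ × (7870)⁴ = 1.91×10²⁷ W.
S = L/(4πd²) = 18.6 W m⁻².
Energy balance: absorbed = emitted ⇒ πR²·S(1−A) = 4πR²·σT_eq⁴, so T_eq⁴ = S(1−A)/(4σ).
T_eq = [18.6 × 0.38 / (4 × 5.67×10⁻⁸)]^(1/4) = (3.11×10⁷)^(1/4) = 74.7 K.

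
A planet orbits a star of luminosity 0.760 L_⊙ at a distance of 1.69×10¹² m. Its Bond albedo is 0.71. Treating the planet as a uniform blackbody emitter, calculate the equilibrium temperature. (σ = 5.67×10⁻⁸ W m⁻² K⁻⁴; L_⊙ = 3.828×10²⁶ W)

L = 0.760 × 3.828×10²⁶ = 2.91×10²⁶ W.
Flux: S = L/(4πd²) = 2.91×10²⁶/(4π×(1.69×10¹²)²) = 8.11 W m⁻².
Energy balance: absorbed = emitted ⇒ πR²·S(1−A) = 4πR²·σT_eq⁴, so T_eq⁴ = S(1−A)/(4σ).
T_eq = [8.11 × 0.29 / (4 × 5.67×10⁻⁸)]^(1/4) = (1.04×10⁷)^(1/4) = 56.7 K.

T_eq ≈ 56.7 K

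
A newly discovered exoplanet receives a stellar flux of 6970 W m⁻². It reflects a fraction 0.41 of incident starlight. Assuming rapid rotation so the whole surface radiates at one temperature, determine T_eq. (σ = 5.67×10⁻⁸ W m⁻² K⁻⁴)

Energy balance: absorbed = emitted ⇒ πR²·S(1−A) = 4πR²·σT_eq⁴, so T_eq⁴ = S(1−A)/(4σ).
T_eq = [6970 × 0.59 / (4 × 5.67×10⁻⁸)]^(1/4) = (1.81×10¹⁰)^(1/4) = 367 K.

T_eq ≈ 367 K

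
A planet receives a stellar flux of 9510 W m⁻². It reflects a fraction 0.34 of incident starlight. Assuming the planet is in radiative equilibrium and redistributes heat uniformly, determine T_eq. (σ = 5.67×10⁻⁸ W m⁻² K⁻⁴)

T_eq ≈ 408 K

Energy balance: absorbed = emitted ⇒ πR²·S(1−A) = 4πR²·σT_eq⁴, so T_eq⁴ = S(1−A)/(4σ).
T_eq = [9510 × 0.66 / (4 × 5.67×10⁻⁸)]^(1/4) = (2.77×10¹⁰)^(1/4) = 408 K.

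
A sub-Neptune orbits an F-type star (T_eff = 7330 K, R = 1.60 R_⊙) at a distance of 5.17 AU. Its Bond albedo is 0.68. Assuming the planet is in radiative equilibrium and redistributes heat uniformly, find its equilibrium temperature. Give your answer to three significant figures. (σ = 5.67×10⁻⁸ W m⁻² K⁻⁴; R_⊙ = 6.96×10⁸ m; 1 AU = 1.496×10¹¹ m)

T_eq ≈ 148 K

R_⋆ = 1.60 × 6.96×10⁸ = 1.11×10⁹ m.
d = 5.17 AU = 7.73×10¹¹ m.
L = 4πR_⋆²σT_⋆⁴ = 4π(1.11×10⁹)² × 5.67×10⁻⁸ × (7330)⁴ = 2.55×10²⁷ W.
S = L/(4πd²) = 339 W m⁻².
Energy balance: absorbed = emitted ⇒ πR²·S(1−A) = 4πR²·σT_eq⁴, so T_eq⁴ = S(1−A)/(4σ).
T_eq = [339 × 0.32 / (4 × 5.67×10⁻⁸)]^(1/4) = (4.79×10⁸)^(1/4) = 148 K.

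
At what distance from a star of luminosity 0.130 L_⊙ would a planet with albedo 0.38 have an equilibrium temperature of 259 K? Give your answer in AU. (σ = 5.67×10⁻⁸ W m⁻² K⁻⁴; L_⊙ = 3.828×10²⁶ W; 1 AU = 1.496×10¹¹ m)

L = 0.130 × 3.828×10²⁶ = 4.98×10²⁵ W.
From T_eq⁴ = L(1−A)/(16πσd²): d = √[L(1−A)/(16πσT_eq⁴)].
d = √[4.98×10²⁵ × 0.62 / (16π × 5.67×10⁻⁸ × (259)⁴)] = 4.90×10¹⁰ m = 0.328 AU.

d ≈ 0.328 AU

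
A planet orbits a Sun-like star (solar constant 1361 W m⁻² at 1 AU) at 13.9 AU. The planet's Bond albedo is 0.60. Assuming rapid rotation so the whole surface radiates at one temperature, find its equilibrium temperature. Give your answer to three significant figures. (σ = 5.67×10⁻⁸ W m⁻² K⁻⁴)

T_eq ≈ 59.4 K

Flux at 13.9 AU: S = 1361/13.9² = 7.04 W m⁻².
Energy balance: absorbed = emitted ⇒ πR²·S(1−A) = 4πR²·σT_eq⁴, so T_eq⁴ = S(1−A)/(4σ).
T_eq = [7.04 × 0.40 / (4 × 5.67×10⁻⁸)]^(1/4) = (1.24×10⁷)^(1/4) = 59.4 K.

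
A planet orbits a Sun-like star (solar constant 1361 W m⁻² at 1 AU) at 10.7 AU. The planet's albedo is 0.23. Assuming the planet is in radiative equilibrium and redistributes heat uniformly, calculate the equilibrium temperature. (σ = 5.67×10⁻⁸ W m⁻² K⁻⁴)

T_eq ≈ 79.7 K

Flux at 10.7 AU: S = 1361/10.7² = 11.9 W m⁻².
Energy balance: absorbed = emitted ⇒ πR²·S(1−A) = 4πR²·σT_eq⁴, so T_eq⁴ = S(1−A)/(4σ).
T_eq = [11.9 × 0.77 / (4 × 5.67×10⁻⁸)]^(1/4) = (4.04×10⁷)^(1/4) = 79.7 K.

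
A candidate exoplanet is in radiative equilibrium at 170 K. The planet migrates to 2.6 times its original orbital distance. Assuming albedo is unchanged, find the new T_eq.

T_eq ∝ L^(1/4) · d^(−1/2).
T′ = 170 / 2.6^(1/2) = 105 K.

T_eq ≈ 105 K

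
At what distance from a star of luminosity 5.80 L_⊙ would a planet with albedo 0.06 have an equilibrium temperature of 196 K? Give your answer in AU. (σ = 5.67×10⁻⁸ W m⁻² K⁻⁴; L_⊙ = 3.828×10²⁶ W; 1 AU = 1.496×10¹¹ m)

L = 5.80 × 3.828×10²⁶ = 2.22×10²⁷ W.
From T_eq⁴ = L(1−A)/(16πσd²): d = √[L(1−A)/(16πσT_eq⁴)].
d = √[2.22×10²⁷ × 0.94 / (16π × 5.67×10⁻⁸ × (196)⁴)] = 7.04×10¹¹ m = 4.71 AU.

d ≈ 4.71 AU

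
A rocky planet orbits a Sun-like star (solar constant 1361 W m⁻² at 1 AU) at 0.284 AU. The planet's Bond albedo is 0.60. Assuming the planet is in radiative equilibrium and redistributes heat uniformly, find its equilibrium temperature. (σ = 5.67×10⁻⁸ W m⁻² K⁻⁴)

T_eq ≈ 415 K

Flux at 0.284 AU: S = 1361/0.284² = 1.69×10⁴ W m⁻².
Energy balance: absorbed = emitted ⇒ πR²·S(1−A) = 4πR²·σT_eq⁴, so T_eq⁴ = S(1−A)/(4σ).
T_eq = [1.69×10⁴ × 0.40 / (4 × 5.67×10⁻⁸)]^(1/4) = (2.98×10¹⁰)^(1/4) = 415 K.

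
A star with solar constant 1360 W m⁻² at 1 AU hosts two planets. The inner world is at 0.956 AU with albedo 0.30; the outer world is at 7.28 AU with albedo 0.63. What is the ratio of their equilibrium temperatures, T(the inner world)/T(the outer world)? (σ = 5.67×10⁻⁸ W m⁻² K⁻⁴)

T_eq = [S₀(1−A)/(4σd²)]^(1/4), so T ∝ (1−A)^(1/4) / √d.
T₁ = [1360×0.70/(4×5.67×10⁻⁸×0.956²)]^(1/4) = 260.33 K.
T₂ = [1360×0.37/(4×5.67×10⁻⁸×7.28²)]^(1/4) = 80.44 K.

T₁/T₂ ≈ 3.236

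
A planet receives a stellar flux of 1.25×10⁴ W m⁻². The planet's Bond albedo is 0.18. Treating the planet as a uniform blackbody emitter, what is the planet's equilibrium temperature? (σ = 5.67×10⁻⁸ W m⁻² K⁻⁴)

Energy balance: absorbed = emitted ⇒ πR²·S(1−A) = 4πR²·σT_eq⁴, so T_eq⁴ = S(1−A)/(4σ).
T_eq = [1.25×10⁴ × 0.82 / (4 × 5.67×10⁻⁸)]^(1/4) = (4.52×10¹⁰)^(1/4) = 461 K.

T_eq ≈ 461 K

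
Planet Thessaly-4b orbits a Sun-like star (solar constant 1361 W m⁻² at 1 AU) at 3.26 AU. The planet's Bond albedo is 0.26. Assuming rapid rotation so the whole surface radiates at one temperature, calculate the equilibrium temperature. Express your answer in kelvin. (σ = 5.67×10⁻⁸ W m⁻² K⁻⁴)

Flux at 3.26 AU: S = 1361/3.26² = 128 W m⁻².
Energy balance: absorbed = emitted ⇒ πR²·S(1−A) = 4πR²·σT_eq⁴, so T_eq⁴ = S(1−A)/(4σ).
T_eq = [128 × 0.74 / (4 × 5.67×10⁻⁸)]^(1/4) = (4.18×10⁸)^(1/4) = 143 K.

T_eq ≈ 143 K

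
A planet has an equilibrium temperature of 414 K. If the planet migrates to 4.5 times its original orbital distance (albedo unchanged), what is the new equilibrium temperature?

T_eq ≈ 195 K

T_eq ∝ L^(1/4) · d^(−1/2).
T′ = 414 / 4.5^(1/2) = 195 K.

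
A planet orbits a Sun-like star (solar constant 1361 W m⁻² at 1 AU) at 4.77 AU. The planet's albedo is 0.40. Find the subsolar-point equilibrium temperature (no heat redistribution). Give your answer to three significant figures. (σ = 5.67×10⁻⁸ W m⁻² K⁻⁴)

T_ss ≈ 159 K

Flux at 4.77 AU: S = 1361/4.77² = 59.8 W m⁻².
At the subsolar point the surface absorbs S(1−A) and emits σT⁴ per unit area — no factor of 4, since only the local patch is in balance.
T = [59.8 × 0.60 / 5.67×10⁻⁸]^(1/4) = (6.33×10⁸)^(1/4) = 159 K.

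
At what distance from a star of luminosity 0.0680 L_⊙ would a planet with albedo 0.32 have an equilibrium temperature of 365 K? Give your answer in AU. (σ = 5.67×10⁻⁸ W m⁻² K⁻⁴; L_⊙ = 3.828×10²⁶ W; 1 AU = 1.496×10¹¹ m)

L = 0.0680 × 3.828×10²⁶ = 2.60×10²⁵ W.
From T_eq⁴ = L(1−A)/(16πσd²): d = √[L(1−A)/(16πσT_eq⁴)].
d = √[2.60×10²⁵ × 0.68 / (16π × 5.67×10⁻⁸ × (365)⁴)] = 1.87×10¹⁰ m = 0.125 AU.

d ≈ 0.125 AU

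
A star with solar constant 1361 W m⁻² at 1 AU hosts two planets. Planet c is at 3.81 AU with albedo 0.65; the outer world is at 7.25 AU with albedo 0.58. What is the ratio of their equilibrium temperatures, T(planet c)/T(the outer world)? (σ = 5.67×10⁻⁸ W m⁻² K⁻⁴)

T_eq = [S₀(1−A)/(4σd²)]^(1/4), so T ∝ (1−A)^(1/4) / √d.
T₁ = [1361×0.35/(4×5.67×10⁻⁸×3.81²)]^(1/4) = 109.68 K.
T₂ = [1361×0.42/(4×5.67×10⁻⁸×7.25²)]^(1/4) = 83.21 K.

T₁/T₂ ≈ 1.318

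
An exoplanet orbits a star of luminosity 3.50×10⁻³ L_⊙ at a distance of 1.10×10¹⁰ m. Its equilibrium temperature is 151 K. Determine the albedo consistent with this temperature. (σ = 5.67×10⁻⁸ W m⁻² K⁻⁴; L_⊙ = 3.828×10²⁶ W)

L = 3.50×10⁻³ × 3.828×10²⁶ = 1.34×10²⁴ W.
Flux: S = L/(4πd²) = 1.34×10²⁴/(4π×(1.10×10¹⁰)²) = 881 W m⁻².
From T_eq⁴ = S(1−A)/(4σ): 1−A = 4σT_eq⁴/S.
1−A = 4 × 5.67×10⁻⁸ × (151)⁴ / 881 = 0.134.

A ≈ 0.87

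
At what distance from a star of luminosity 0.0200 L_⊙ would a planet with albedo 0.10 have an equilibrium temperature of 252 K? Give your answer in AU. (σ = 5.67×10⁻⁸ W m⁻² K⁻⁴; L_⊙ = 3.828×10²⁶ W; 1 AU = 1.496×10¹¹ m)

L = 0.0200 × 3.828×10²⁶ = 7.66×10²⁴ W.
From T_eq⁴ = L(1−A)/(16πσd²): d = √[L(1−A)/(16πσT_eq⁴)].
d = √[7.66×10²⁴ × 0.90 / (16π × 5.67×10⁻⁸ × (252)⁴)] = 2.45×10¹⁰ m = 0.164 AU.

d ≈ 0.164 AU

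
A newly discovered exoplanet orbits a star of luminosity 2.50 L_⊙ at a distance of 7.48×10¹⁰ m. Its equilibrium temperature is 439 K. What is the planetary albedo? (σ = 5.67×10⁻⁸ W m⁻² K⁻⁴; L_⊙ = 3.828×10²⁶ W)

L = 2.50 × 3.828×10²⁶ = 9.57×10²⁶ W.
Flux: S = L/(4πd²) = 9.57×10²⁶/(4π×(7.48×10¹⁰)²) = 1.36×10⁴ W m⁻².
From T_eq⁴ = S(1−A)/(4σ): 1−A = 4σT_eq⁴/S.
1−A = 4 × 5.67×10⁻⁸ × (439)⁴ / 1.36×10⁴ = 0.619.

A ≈ 0.38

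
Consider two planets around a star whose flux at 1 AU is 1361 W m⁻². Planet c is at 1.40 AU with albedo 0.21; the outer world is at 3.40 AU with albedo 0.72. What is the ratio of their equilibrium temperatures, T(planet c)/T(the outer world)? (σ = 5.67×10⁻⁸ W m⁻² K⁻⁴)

T_eq = [S₀(1−A)/(4σd²)]^(1/4), so T ∝ (1−A)^(1/4) / √d.
T₁ = [1361×0.79/(4×5.67×10⁻⁸×1.40²)]^(1/4) = 221.77 K.
T₂ = [1361×0.28/(4×5.67×10⁻⁸×3.40²)]^(1/4) = 109.80 K.

T₁/T₂ ≈ 2.020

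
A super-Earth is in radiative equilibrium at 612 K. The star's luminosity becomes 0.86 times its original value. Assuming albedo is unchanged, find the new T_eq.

T_eq ≈ 589 K

T_eq ∝ L^(1/4) · d^(−1/2).
T′ = 612 × 0.86^(1/4) = 589 K.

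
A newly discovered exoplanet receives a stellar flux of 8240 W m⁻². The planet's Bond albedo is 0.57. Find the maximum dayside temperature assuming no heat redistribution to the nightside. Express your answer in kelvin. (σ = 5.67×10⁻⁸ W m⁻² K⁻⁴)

T_ss ≈ 500 K

With no redistribution each surface element balances locally: S(1−A) = σT⁴.
T = [8240 × 0.43 / 5.67×10⁻⁸]^(1/4) = (6.25×10¹⁰)^(1/4) = 500 K.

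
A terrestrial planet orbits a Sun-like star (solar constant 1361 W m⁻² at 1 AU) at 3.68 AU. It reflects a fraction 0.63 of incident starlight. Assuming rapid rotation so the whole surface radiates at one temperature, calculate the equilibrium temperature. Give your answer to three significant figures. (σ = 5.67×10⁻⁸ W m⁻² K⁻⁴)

Flux at 3.68 AU: S = 1361/3.68² = 100 W m⁻².
Energy balance: absorbed = emitted ⇒ πR²·S(1−A) = 4πR²·σT_eq⁴, so T_eq⁴ = S(1−A)/(4σ).
T_eq = [100 × 0.37 / (4 × 5.67×10⁻⁸)]^(1/4) = (1.64×10⁸)^(1/4) = 113 K.

T_eq ≈ 113 K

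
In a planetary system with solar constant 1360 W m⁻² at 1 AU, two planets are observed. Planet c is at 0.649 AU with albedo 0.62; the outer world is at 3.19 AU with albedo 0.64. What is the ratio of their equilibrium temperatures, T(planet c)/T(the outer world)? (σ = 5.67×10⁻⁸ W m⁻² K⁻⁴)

T_eq = [S₀(1−A)/(4σd²)]^(1/4), so T ∝ (1−A)^(1/4) / √d.
T₁ = [1360×0.38/(4×5.67×10⁻⁸×0.649²)]^(1/4) = 271.20 K.
T₂ = [1360×0.36/(4×5.67×10⁻⁸×3.19²)]^(1/4) = 120.69 K.

T₁/T₂ ≈ 2.247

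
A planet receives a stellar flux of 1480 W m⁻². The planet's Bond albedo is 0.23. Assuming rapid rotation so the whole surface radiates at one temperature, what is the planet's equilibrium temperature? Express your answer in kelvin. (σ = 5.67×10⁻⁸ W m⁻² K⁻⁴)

T_eq ≈ 266 K

Energy balance: absorbed = emitted ⇒ πR²·S(1−A) = 4πR²·σT_eq⁴, so T_eq⁴ = S(1−A)/(4σ).
T_eq = [1480 × 0.77 / (4 × 5.67×10⁻⁸)]^(1/4) = (5.02×10⁹)^(1/4) = 266 K.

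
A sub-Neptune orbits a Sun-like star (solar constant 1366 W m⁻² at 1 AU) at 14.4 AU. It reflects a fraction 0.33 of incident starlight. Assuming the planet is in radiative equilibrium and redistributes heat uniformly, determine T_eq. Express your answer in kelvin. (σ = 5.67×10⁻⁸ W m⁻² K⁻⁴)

Flux at 14.4 AU: S = 1366/14.4² = 6.59 W m⁻².
Energy balance: absorbed = emitted ⇒ πR²·S(1−A) = 4πR²·σT_eq⁴, so T_eq⁴ = S(1−A)/(4σ).
T_eq = [6.59 × 0.67 / (4 × 5.67×10⁻⁸)]^(1/4) = (1.95×10⁷)^(1/4) = 66.4 K.

T_eq ≈ 66.4 K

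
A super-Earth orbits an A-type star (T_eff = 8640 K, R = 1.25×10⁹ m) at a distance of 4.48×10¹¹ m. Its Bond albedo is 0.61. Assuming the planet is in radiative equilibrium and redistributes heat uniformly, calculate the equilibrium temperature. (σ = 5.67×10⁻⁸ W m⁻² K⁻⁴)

T_eq ≈ 255 K

L = 4πR_⋆²σT_⋆⁴ = 4π(1.25×10⁹)² × 5.67×10⁻⁸ × (8640)⁴ = 6.20×10²⁷ W.
S = L/(4πd²) = 2460 W m⁻².
Energy balance: absorbed = emitted ⇒ πR²·S(1−A) = 4πR²·σT_eq⁴, so T_eq⁴ = S(1−A)/(4σ).
T_eq = [2460 × 0.39 / (4 × 5.67×10⁻⁸)]^(1/4) = (4.23×10⁹)^(1/4) = 255 K.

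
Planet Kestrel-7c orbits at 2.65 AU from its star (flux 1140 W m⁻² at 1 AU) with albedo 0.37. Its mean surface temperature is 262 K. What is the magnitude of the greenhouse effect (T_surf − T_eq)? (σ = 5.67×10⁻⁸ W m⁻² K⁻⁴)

ΔT ≈ 116.3 K

S = 1140/2.65² = 162.3 W m⁻².
T_eq = [S(1−A)/(4σ)]^(1/4) = [162.3×0.63/(4×5.67×10⁻⁸)]^(1/4) = 145.7 K.
ΔT = T_surf − T_eq = 262 − 145.7.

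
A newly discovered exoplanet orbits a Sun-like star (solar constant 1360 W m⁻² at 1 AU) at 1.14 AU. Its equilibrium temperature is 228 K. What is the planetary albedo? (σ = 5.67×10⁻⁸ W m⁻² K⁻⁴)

A ≈ 0.41

Flux at 1.14 AU: S = 1360/1.14² = 1050 W m⁻².
From T_eq⁴ = S(1−A)/(4σ): 1−A = 4σT_eq⁴/S.
1−A = 4 × 5.67×10⁻⁸ × (228)⁴ / 1050 = 0.586.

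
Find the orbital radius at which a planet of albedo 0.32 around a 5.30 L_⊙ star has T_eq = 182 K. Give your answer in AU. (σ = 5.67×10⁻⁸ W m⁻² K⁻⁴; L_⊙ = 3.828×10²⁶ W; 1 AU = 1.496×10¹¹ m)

L = 5.30 × 3.828×10²⁶ = 2.03×10²⁷ W.
From T_eq⁴ = L(1−A)/(16πσd²): d = √[L(1−A)/(16πσT_eq⁴)].
d = √[2.03×10²⁷ × 0.68 / (16π × 5.67×10⁻⁸ × (182)⁴)] = 6.64×10¹¹ m = 4.44 AU.

d ≈ 4.44 AU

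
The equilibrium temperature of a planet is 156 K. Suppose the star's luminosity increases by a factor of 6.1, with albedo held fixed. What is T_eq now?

T_eq ≈ 245 K

T_eq ∝ L^(1/4) · d^(−1/2).
T′ = 156 × 6.1^(1/4) = 245 K.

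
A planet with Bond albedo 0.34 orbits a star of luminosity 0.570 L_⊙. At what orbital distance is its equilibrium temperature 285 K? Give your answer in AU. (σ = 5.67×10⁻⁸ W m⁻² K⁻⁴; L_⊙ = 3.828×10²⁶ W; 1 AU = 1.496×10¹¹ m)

d ≈ 0.585 AU

L = 0.570 × 3.828×10²⁶ = 2.18×10²⁶ W.
From T_eq⁴ = L(1−A)/(16πσd²): d = √[L(1−A)/(16πσT_eq⁴)].
d = √[2.18×10²⁶ × 0.66 / (16π × 5.67×10⁻⁸ × (285)⁴)] = 8.75×10¹⁰ m = 0.585 AU.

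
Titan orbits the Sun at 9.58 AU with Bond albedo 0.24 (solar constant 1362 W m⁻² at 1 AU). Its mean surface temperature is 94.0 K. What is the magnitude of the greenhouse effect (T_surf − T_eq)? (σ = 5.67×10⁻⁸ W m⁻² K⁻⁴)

ΔT ≈ 10.0 K

S = 1362/9.58² = 14.84 W m⁻².
T_eq = [S(1−A)/(4σ)]^(1/4) = [14.84×0.76/(4×5.67×10⁻⁸)]^(1/4) = 84.0 K.
ΔT = T_surf − T_eq = 94 − 84.0.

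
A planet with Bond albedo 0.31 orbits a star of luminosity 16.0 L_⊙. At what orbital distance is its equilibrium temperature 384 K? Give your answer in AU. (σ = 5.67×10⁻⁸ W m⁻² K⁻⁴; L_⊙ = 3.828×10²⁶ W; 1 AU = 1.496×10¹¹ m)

d ≈ 1.75 AU

L = 16.0 × 3.828×10²⁶ = 6.12×10²⁷ W.
From T_eq⁴ = L(1−A)/(16πσd²): d = √[L(1−A)/(16πσT_eq⁴)].
d = √[6.12×10²⁷ × 0.69 / (16π × 5.67×10⁻⁸ × (384)⁴)] = 2.61×10¹¹ m = 1.75 AU.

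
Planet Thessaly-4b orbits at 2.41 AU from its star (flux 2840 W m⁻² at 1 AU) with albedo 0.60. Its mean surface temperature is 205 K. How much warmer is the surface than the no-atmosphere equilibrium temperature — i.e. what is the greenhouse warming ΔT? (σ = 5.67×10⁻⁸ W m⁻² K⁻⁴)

ΔT ≈ 33.6 K

S = 2840/2.41² = 489.0 W m⁻².
T_eq = [S(1−A)/(4σ)]^(1/4) = [489.0×0.40/(4×5.67×10⁻⁸)]^(1/4) = 171.4 K.
ΔT = T_surf − T_eq = 205 − 171.4.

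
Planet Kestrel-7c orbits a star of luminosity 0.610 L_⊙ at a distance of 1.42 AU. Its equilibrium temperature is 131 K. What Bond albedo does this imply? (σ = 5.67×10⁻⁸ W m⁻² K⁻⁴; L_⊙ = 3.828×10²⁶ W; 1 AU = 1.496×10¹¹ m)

A ≈ 0.84

d = 1.42 AU = 2.12×10¹¹ m.
L = 0.610 × 3.828×10²⁶ = 2.34×10²⁶ W.
Flux: S = L/(4πd²) = 2.34×10²⁶/(4π×(2.12×10¹¹)²) = 412 W m⁻².
From T_eq⁴ = S(1−A)/(4σ): 1−A = 4σT_eq⁴/S.
1−A = 4 × 5.67×10⁻⁸ × (131)⁴ / 412 = 0.162.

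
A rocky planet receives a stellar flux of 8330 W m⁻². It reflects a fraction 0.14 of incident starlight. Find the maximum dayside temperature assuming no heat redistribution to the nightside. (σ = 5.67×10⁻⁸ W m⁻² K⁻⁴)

T_ss ≈ 596 K

With no redistribution each surface element balances locally: S(1−A) = σT⁴.
T = [8330 × 0.86 / 5.67×10⁻⁸]^(1/4) = (1.26×10¹¹)^(1/4) = 596 K.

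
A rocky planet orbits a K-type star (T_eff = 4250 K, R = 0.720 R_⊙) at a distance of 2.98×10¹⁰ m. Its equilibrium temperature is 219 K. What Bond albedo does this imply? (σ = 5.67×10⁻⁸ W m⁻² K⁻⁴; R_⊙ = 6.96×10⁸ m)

R_⋆ = 0.720 × 6.96×10⁸ = 5.01×10⁸ m.
L = 4πR_⋆²σT_⋆⁴ = 4π(5.01×10⁸)² × 5.67×10⁻⁸ × (4250)⁴ = 5.84×10²⁵ W.
S = L/(4πd²) = 5230 W m⁻².
From T_eq⁴ = S(1−A)/(4σ): 1−A = 4σT_eq⁴/S.
1−A = 4 × 5.67×10⁻⁸ × (219)⁴ / 5230 = 0.100.

A ≈ 0.90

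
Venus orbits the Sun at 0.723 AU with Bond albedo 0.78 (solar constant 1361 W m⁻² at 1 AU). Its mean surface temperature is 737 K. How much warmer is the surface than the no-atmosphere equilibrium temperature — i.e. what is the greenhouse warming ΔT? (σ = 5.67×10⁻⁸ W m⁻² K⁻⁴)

ΔT ≈ 512.8 K

S = 1361/0.723² = 2604 W m⁻².
T_eq = [S(1−A)/(4σ)]^(1/4) = [2604×0.22/(4×5.67×10⁻⁸)]^(1/4) = 224.2 K.
ΔT = T_surf − T_eq = 737 − 224.2.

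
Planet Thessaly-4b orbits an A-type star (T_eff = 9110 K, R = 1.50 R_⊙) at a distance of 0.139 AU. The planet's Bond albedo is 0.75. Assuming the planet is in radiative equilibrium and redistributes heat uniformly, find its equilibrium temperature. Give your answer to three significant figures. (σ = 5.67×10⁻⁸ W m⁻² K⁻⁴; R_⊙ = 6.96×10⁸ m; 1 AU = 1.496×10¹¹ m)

T_eq ≈ 1020 K

R_⋆ = 1.50 × 6.96×10⁸ = 1.04×10⁹ m.
d = 0.139 AU = 2.08×10¹⁰ m.
L = 4πR_⋆²σT_⋆⁴ = 4π(1.04×10⁹)² × 5.67×10⁻⁸ × (9110)⁴ = 5.35×10²⁷ W.
S = L/(4πd²) = 9.84×10⁵ W m⁻².
Energy balance: absorbed = emitted ⇒ πR²·S(1−A) = 4πR²·σT_eq⁴, so T_eq⁴ = S(1−A)/(4σ).
T_eq = [9.84×10⁵ × 0.25 / (4 × 5.67×10⁻⁸)]^(1/4) = (1.09×10¹²)^(1/4) = 1020 K.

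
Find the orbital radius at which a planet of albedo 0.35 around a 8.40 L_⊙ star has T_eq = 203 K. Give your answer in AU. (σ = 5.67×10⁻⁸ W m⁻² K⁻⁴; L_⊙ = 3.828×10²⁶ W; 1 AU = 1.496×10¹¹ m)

L = 8.40 × 3.828×10²⁶ = 3.22×10²⁷ W.
From T_eq⁴ = L(1−A)/(16πσd²): d = √[L(1−A)/(16πσT_eq⁴)].
d = √[3.22×10²⁷ × 0.65 / (16π × 5.67×10⁻⁸ × (203)⁴)] = 6.57×10¹¹ m = 4.39 AU.

d ≈ 4.39 AU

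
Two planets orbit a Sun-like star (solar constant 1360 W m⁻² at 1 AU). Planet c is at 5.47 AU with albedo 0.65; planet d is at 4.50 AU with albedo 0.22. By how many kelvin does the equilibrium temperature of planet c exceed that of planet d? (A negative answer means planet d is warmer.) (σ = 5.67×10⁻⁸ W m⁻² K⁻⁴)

ΔT ≈ -31.8 K

T_eq = [S₀(1−A)/(4σd²)]^(1/4), so T ∝ (1−A)^(1/4) / √d.
T₁ = [1360×0.35/(4×5.67×10⁻⁸×5.47²)]^(1/4) = 91.52 K.
T₂ = [1360×0.78/(4×5.67×10⁻⁸×4.50²)]^(1/4) = 123.28 K.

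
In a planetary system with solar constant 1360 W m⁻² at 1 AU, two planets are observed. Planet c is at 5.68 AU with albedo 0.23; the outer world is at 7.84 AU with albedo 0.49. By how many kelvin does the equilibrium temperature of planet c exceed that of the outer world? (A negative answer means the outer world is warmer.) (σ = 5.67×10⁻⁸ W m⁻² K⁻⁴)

ΔT ≈ 25.4 K

T_eq = [S₀(1−A)/(4σd²)]^(1/4), so T ∝ (1−A)^(1/4) / √d.
T₁ = [1360×0.77/(4×5.67×10⁻⁸×5.68²)]^(1/4) = 109.38 K.
T₂ = [1360×0.51/(4×5.67×10⁻⁸×7.84²)]^(1/4) = 83.99 K.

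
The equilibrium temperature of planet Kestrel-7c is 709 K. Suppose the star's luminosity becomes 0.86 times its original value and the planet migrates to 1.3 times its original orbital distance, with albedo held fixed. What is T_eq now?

T_eq ≈ 599 K

T_eq ∝ L^(1/4) · d^(−1/2).
T′ = 709 × 0.86^(1/4) / 1.3^(1/2) = 599 K.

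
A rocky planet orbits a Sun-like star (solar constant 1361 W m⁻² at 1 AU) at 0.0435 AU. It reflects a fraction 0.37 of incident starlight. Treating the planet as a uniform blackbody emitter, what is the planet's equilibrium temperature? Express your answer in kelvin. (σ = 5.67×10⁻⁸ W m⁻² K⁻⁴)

Flux at 0.0435 AU: S = 1361/0.0435² = 7.19×10⁵ W m⁻².
Energy balance: absorbed = emitted ⇒ πR²·S(1−A) = 4πR²·σT_eq⁴, so T_eq⁴ = S(1−A)/(4σ).
T_eq = [7.19×10⁵ × 0.63 / (4 × 5.67×10⁻⁸)]^(1/4) = (2.00×10¹²)^(1/4) = 1190 K.

T_eq ≈ 1190 K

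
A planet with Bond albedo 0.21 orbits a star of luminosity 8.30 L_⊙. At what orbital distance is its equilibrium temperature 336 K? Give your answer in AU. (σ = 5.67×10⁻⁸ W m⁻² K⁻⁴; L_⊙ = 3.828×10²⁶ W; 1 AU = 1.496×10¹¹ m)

d ≈ 1.76 AU

L = 8.30 × 3.828×10²⁶ = 3.18×10²⁷ W.
From T_eq⁴ = L(1−A)/(16πσd²): d = √[L(1−A)/(16πσT_eq⁴)].
d = √[3.18×10²⁷ × 0.79 / (16π × 5.67×10⁻⁸ × (336)⁴)] = 2.63×10¹¹ m = 1.76 AU.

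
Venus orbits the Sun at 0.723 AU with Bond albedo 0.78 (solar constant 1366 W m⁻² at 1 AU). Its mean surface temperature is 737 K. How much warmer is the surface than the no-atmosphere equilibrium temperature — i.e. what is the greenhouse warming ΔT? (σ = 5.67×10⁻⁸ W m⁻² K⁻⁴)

ΔT ≈ 512.6 K

S = 1366/0.723² = 2613 W m⁻².
T_eq = [S(1−A)/(4σ)]^(1/4) = [2613×0.22/(4×5.67×10⁻⁸)]^(1/4) = 224.4 K.
ΔT = T_surf − T_eq = 737 − 224.4.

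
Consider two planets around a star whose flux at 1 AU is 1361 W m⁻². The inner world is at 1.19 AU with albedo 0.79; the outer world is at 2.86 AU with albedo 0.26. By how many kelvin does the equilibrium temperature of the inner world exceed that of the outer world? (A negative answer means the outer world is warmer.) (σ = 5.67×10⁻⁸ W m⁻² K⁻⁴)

T_eq = [S₀(1−A)/(4σd²)]^(1/4), so T ∝ (1−A)^(1/4) / √d.
T₁ = [1361×0.21/(4×5.67×10⁻⁸×1.19²)]^(1/4) = 172.72 K.
T₂ = [1361×0.74/(4×5.67×10⁻⁸×2.86²)]^(1/4) = 152.64 K.

ΔT ≈ 20.1 K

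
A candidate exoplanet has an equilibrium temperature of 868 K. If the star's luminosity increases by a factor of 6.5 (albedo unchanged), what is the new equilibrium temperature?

T_eq ∝ L^(1/4) · d^(−1/2).
T′ = 868 × 6.5^(1/4) = 1390 K.

T_eq ≈ 1390 K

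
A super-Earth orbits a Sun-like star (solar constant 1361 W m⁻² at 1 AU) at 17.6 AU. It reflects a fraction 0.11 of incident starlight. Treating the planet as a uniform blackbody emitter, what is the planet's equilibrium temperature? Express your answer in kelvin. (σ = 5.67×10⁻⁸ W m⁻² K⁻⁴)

T_eq ≈ 64.4 K

Flux at 17.6 AU: S = 1361/17.6² = 4.39 W m⁻².
Energy balance: absorbed = emitted ⇒ πR²·S(1−A) = 4πR²·σT_eq⁴, so T_eq⁴ = S(1−A)/(4σ).
T_eq = [4.39 × 0.89 / (4 × 5.67×10⁻⁸)]^(1/4) = (1.72×10⁷)^(1/4) = 64.4 K.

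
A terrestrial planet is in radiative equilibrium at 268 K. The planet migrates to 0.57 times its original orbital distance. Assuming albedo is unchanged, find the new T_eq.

T_eq ∝ L^(1/4) · d^(−1/2).
T′ = 268 / 0.57^(1/2) = 355 K.

T_eq ≈ 355 K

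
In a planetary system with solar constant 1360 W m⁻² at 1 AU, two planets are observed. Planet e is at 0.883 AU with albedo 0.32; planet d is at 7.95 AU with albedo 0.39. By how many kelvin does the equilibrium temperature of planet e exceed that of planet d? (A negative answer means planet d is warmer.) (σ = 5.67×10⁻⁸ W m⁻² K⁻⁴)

ΔT ≈ 181.7 K

T_eq = [S₀(1−A)/(4σd²)]^(1/4), so T ∝ (1−A)^(1/4) / √d.
T₁ = [1360×0.68/(4×5.67×10⁻⁸×0.883²)]^(1/4) = 268.92 K.
T₂ = [1360×0.61/(4×5.67×10⁻⁸×7.95²)]^(1/4) = 87.22 K.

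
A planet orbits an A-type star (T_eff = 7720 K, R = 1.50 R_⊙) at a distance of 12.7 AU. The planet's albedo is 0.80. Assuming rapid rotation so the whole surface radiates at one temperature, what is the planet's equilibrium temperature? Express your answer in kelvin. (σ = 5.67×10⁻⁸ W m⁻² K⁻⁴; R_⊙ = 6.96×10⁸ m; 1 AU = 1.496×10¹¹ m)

T_eq ≈ 85.6 K

R_⋆ = 1.50 × 6.96×10⁸ = 1.04×10⁹ m.
d = 12.7 AU = 1.90×10¹² m.
L = 4πR_⋆²σT_⋆⁴ = 4π(1.04×10⁹)² × 5.67×10⁻⁸ × (7720)⁴ = 2.76×10²⁷ W.
S = L/(4πd²) = 60.8 W m⁻².
Energy balance: absorbed = emitted ⇒ πR²·S(1−A) = 4πR²·σT_eq⁴, so T_eq⁴ = S(1−A)/(4σ).
T_eq = [60.8 × 0.20 / (4 × 5.67×10⁻⁸)]^(1/4) = (5.36×10⁷)^(1/4) = 85.6 K.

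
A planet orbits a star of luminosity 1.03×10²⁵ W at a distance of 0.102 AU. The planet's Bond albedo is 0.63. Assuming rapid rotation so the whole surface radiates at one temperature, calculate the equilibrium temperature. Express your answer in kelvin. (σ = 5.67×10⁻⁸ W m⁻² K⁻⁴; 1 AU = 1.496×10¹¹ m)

T_eq ≈ 275 K

d = 0.102 AU = 1.53×10¹⁰ m.
Flux: S = L/(4πd²) = 1.03×10²⁵/(4π×(1.53×10¹⁰)²) = 3520 W m⁻².
Energy balance: absorbed = emitted ⇒ πR²·S(1−A) = 4πR²·σT_eq⁴, so T_eq⁴ = S(1−A)/(4σ).
T_eq = [3520 × 0.37 / (4 × 5.67×10⁻⁸)]^(1/4) = (5.74×10⁹)^(1/4) = 275 K.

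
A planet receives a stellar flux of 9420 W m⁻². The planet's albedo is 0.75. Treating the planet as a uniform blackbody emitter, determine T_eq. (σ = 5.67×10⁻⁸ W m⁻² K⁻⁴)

Energy balance: absorbed = emitted ⇒ πR²·S(1−A) = 4πR²·σT_eq⁴, so T_eq⁴ = S(1−A)/(4σ).
T_eq = [9420 × 0.25 / (4 × 5.67×10⁻⁸)]^(1/4) = (1.04×10¹⁰)^(1/4) = 319 K.

T_eq ≈ 319 K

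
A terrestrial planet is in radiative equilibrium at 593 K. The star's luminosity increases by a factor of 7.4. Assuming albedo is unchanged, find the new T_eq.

T_eq ∝ L^(1/4) · d^(−1/2).
T′ = 593 × 7.4^(1/4) = 978 K.

T_eq ≈ 978 K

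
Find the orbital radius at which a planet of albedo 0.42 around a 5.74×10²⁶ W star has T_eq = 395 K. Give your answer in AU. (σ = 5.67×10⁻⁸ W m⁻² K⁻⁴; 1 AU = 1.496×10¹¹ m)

From T_eq⁴ = L(1−A)/(16πσd²): d = √[L(1−A)/(16πσT_eq⁴)].
d = √[5.74×10²⁶ × 0.58 / (16π × 5.67×10⁻⁸ × (395)⁴)] = 6.93×10¹⁰ m = 0.463 AU.

d ≈ 0.463 AU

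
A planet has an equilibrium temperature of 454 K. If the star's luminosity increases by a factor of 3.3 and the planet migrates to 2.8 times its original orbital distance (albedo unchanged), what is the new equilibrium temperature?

T_eq ∝ L^(1/4) · d^(−1/2).
T′ = 454 × 3.3^(1/4) / 2.8^(1/2) = 366 K.

T_eq ≈ 366 K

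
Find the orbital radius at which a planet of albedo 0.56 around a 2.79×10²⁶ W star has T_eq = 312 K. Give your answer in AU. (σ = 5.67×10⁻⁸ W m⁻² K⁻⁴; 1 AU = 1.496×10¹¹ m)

From T_eq⁴ = L(1−A)/(16πσd²): d = √[L(1−A)/(16πσT_eq⁴)].
d = √[2.79×10²⁶ × 0.44 / (16π × 5.67×10⁻⁸ × (312)⁴)] = 6.74×10¹⁰ m = 0.451 AU.

d ≈ 0.451 AU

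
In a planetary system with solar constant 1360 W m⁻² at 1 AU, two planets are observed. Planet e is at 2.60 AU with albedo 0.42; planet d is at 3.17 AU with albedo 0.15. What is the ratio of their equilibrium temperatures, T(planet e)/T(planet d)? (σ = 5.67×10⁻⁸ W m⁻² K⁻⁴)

T₁/T₂ ≈ 1.004

T_eq = [S₀(1−A)/(4σd²)]^(1/4), so T ∝ (1−A)^(1/4) / √d.
T₁ = [1360×0.58/(4×5.67×10⁻⁸×2.60²)]^(1/4) = 150.61 K.
T₂ = [1360×0.85/(4×5.67×10⁻⁸×3.17²)]^(1/4) = 150.07 K.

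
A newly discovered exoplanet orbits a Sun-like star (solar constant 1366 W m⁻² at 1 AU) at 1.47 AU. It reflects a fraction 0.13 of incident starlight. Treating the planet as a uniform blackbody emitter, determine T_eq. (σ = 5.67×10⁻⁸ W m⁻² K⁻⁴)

Flux at 1.47 AU: S = 1366/1.47² = 632 W m⁻².
Energy balance: absorbed = emitted ⇒ πR²·S(1−A) = 4πR²·σT_eq⁴, so T_eq⁴ = S(1−A)/(4σ).
T_eq = [632 × 0.87 / (4 × 5.67×10⁻⁸)]^(1/4) = (2.42×10⁹)^(1/4) = 222 K.

T_eq ≈ 222 K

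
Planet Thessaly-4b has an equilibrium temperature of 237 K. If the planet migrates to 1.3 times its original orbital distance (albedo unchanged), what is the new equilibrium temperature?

T_eq ∝ L^(1/4) · d^(−1/2).
T′ = 237 / 1.3^(1/2) = 208 K.

T_eq ≈ 208 K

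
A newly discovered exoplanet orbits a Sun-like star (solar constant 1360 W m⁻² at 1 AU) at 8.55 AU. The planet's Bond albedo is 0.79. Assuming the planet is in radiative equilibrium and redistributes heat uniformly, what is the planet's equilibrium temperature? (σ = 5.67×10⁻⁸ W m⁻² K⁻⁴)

Flux at 8.55 AU: S = 1360/8.55² = 18.6 W m⁻².
Energy balance: absorbed = emitted ⇒ πR²·S(1−A) = 4πR²·σT_eq⁴, so T_eq⁴ = S(1−A)/(4σ).
T_eq = [18.6 × 0.21 / (4 × 5.67×10⁻⁸)]^(1/4) = (1.72×10⁷)^(1/4) = 64.4 K.

T_eq ≈ 64.4 K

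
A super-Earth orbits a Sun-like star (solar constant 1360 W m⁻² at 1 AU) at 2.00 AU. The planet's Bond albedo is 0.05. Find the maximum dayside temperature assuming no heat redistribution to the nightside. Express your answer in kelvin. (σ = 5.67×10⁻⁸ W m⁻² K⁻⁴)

Flux at 2.00 AU: S = 1360/2.00² = 340 W m⁻².
With no redistribution each surface element balances locally: S(1−A) = σT⁴.
T = [340 × 0.95 / 5.67×10⁻⁸]^(1/4) = (5.70×10⁹)^(1/4) = 275 K.

T_ss ≈ 275 K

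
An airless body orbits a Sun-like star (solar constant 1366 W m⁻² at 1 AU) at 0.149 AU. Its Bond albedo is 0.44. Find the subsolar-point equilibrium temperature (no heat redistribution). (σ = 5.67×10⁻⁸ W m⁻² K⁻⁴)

Flux at 0.149 AU: S = 1366/0.149² = 6.15×10⁴ W m⁻².
At the subsolar point the surface absorbs S(1−A) and emits σT⁴ per unit area — no factor of 4, since only the local patch is in balance.
T = [6.15×10⁴ × 0.56 / 5.67×10⁻⁸]^(1/4) = (6.08×10¹¹)^(1/4) = 883 K.

T_ss ≈ 883 K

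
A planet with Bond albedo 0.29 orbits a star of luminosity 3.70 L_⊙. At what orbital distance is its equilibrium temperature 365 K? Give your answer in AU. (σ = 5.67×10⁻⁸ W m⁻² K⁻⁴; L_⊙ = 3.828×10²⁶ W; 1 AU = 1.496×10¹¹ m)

L = 3.70 × 3.828×10²⁶ = 1.42×10²⁷ W.
From T_eq⁴ = L(1−A)/(16πσd²): d = √[L(1−A)/(16πσT_eq⁴)].
d = √[1.42×10²⁷ × 0.71 / (16π × 5.67×10⁻⁸ × (365)⁴)] = 1.41×10¹¹ m = 0.942 AU.

d ≈ 0.942 AU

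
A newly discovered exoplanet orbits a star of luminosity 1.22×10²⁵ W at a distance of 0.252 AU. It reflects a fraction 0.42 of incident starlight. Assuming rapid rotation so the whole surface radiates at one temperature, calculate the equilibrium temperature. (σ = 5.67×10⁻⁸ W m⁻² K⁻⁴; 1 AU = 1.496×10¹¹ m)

d = 0.252 AU = 3.77×10¹⁰ m.
Flux: S = L/(4πd²) = 1.22×10²⁵/(4π×(3.77×10¹⁰)²) = 683 W m⁻².
Energy balance: absorbed = emitted ⇒ πR²·S(1−A) = 4πR²·σT_eq⁴, so T_eq⁴ = S(1−A)/(4σ).
T_eq = [683 × 0.58 / (4 × 5.67×10⁻⁸)]^(1/4) = (1.75×10⁹)^(1/4) = 204 K.

T_eq ≈ 204 K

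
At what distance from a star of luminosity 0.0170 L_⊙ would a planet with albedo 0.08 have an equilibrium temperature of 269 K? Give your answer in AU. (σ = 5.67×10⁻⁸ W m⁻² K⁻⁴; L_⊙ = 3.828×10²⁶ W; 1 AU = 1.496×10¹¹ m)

L = 0.0170 × 3.828×10²⁶ = 6.51×10²⁴ W.
From T_eq⁴ = L(1−A)/(16πσd²): d = √[L(1−A)/(16πσT_eq⁴)].
d = √[6.51×10²⁴ × 0.92 / (16π × 5.67×10⁻⁸ × (269)⁴)] = 2.00×10¹⁰ m = 0.134 AU.

d ≈ 0.134 AU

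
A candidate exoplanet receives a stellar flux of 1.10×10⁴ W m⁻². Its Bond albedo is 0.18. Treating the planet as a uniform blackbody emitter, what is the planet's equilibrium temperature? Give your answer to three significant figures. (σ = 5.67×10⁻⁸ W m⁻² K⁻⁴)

T_eq ≈ 447 K

Energy balance: absorbed = emitted ⇒ πR²·S(1−A) = 4πR²·σT_eq⁴, so T_eq⁴ = S(1−A)/(4σ).
T_eq = [1.10×10⁴ × 0.82 / (4 × 5.67×10⁻⁸)]^(1/4) = (3.98×10¹⁰)^(1/4) = 447 K.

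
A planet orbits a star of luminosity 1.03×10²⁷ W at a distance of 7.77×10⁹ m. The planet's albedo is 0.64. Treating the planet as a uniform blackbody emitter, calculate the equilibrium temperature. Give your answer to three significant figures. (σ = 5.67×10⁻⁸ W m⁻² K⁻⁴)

Flux: S = L/(4πd²) = 1.03×10²⁷/(4π×(7.77×10⁹)²) = 1.36×10⁶ W m⁻².
Energy balance: absorbed = emitted ⇒ πR²·S(1−A) = 4πR²·σT_eq⁴, so T_eq⁴ = S(1−A)/(4σ).
T_eq = [1.36×10⁶ × 0.36 / (4 × 5.67×10⁻⁸)]^(1/4) = (2.15×10¹²)^(1/4) = 1210 K.

T_eq ≈ 1210 K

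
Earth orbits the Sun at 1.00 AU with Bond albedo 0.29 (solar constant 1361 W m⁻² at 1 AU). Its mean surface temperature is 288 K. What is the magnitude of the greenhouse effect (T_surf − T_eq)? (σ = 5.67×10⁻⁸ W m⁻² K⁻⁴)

ΔT ≈ 32.5 K

S = 1361/1.00² = 1361 W m⁻².
T_eq = [S(1−A)/(4σ)]^(1/4) = [1361×0.71/(4×5.67×10⁻⁸)]^(1/4) = 255.5 K.
ΔT = T_surf − T_eq = 288 − 255.5.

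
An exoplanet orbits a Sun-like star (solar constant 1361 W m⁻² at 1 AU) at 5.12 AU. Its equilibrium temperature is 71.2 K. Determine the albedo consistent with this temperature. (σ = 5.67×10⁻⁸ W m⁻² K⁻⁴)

Flux at 5.12 AU: S = 1361/5.12² = 51.9 W m⁻².
From T_eq⁴ = S(1−A)/(4σ): 1−A = 4σT_eq⁴/S.
1−A = 4 × 5.67×10⁻⁸ × (71.2)⁴ / 51.9 = 0.112.

A ≈ 0.89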